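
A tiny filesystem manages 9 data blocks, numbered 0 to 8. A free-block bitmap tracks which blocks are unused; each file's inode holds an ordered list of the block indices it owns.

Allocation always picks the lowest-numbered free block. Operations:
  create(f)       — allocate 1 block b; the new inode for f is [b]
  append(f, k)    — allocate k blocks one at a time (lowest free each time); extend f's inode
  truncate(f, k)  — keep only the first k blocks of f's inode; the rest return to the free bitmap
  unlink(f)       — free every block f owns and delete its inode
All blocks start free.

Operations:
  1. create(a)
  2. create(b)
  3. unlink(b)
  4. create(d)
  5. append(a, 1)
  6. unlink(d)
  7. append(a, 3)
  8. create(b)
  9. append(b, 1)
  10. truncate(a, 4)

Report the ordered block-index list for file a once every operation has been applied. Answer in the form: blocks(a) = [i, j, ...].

blocks(a) = [0, 2, 1, 3]

[1] create(a) — a=0 (map F........)
[2] create(b) — a=0 b=1 (map FF.......)
[3] unlink(b) — a=0 (map F........)
[4] create(d) — a=0 d=1 (map FF.......)
[5] append(a, 1) — a=0,2 d=1 (map FFF......)
[6] unlink(d) — a=0,2 (map F.F......)
[7] append(a, 3) — a=0,2,1,3,4 (map FFFFF....)
[8] create(b) — a=0,2,1,3,4 b=5 (map FFFFFF...)
[9] append(b, 1) — a=0,2,1,3,4 b=5,6 (map FFFFFFF..)
[10] truncate(a, 4) — a=0,2,1,3 b=5,6 (map FFFF.FF..)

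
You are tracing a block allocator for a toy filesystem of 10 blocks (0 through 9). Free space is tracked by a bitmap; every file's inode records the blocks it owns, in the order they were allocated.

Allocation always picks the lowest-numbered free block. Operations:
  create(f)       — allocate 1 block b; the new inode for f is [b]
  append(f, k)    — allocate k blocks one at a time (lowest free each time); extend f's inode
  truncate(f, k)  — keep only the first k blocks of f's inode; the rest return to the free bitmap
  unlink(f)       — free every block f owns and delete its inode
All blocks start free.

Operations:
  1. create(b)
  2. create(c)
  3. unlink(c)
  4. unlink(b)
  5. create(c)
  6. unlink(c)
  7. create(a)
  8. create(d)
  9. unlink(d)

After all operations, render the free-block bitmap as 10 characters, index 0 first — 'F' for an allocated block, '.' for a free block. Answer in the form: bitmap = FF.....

after create(b) → b:[0]  free=[F.........]
after create(c) → b:[0], c:[1]  free=[FF........]
after unlink(c) → b:[0]  free=[F.........]
after unlink(b) →   free=[..........]
after create(c) → c:[0]  free=[F.........]
after unlink(c) →   free=[..........]
after create(a) → a:[0]  free=[F.........]
after create(d) → a:[0], d:[1]  free=[FF........]
after unlink(d) → a:[0]  free=[F.........]

bitmap = F.........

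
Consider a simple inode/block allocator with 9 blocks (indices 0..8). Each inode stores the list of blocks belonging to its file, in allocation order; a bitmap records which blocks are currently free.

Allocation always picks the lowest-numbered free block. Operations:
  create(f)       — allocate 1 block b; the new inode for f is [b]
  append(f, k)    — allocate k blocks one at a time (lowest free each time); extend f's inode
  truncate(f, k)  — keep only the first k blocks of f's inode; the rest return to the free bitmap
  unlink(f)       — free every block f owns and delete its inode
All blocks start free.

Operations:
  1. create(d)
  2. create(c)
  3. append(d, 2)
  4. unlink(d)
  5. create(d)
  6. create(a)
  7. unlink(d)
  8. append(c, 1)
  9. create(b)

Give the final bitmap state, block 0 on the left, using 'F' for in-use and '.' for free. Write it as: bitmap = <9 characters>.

bitmap = FFFF.....

[1] create(d) — d=0 (map F........)
[2] create(c) — c=1 d=0 (map FF.......)
[3] append(d, 2) — c=1 d=0,2,3 (map FFFF.....)
[4] unlink(d) — c=1 (map .F.......)
[5] create(d) — c=1 d=0 (map FF.......)
[6] create(a) — a=2 c=1 d=0 (map FFF......)
[7] unlink(d) — a=2 c=1 (map .FF......)
[8] append(c, 1) — a=2 c=1,0 (map FFF......)
[9] create(b) — a=2 b=3 c=1,0 (map FFFF.....)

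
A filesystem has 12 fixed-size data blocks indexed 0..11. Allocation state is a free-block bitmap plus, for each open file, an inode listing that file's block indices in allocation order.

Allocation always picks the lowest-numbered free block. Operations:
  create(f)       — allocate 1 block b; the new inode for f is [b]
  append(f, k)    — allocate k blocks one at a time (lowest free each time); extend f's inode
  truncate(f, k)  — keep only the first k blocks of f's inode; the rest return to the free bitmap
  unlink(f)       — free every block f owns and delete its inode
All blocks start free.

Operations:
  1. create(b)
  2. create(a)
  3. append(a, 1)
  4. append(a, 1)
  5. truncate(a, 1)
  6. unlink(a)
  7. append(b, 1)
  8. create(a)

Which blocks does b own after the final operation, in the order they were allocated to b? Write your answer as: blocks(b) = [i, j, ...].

  1. create(b)  ⇒  F...........  {b→[0]}
  2. create(a)  ⇒  FF..........  {a→[1]; b→[0]}
  3. append(a, 1)  ⇒  FFF.........  {a→[1, 2]; b→[0]}
  4. append(a, 1)  ⇒  FFFF........  {a→[1, 2, 3]; b→[0]}
  5. truncate(a, 1)  ⇒  FF..........  {a→[1]; b→[0]}
  6. unlink(a)  ⇒  F...........  {b→[0]}
  7. append(b, 1)  ⇒  FF..........  {b→[0, 1]}
  8. create(a)  ⇒  FFF.........  {a→[2]; b→[0, 1]}

blocks(b) = [0, 1]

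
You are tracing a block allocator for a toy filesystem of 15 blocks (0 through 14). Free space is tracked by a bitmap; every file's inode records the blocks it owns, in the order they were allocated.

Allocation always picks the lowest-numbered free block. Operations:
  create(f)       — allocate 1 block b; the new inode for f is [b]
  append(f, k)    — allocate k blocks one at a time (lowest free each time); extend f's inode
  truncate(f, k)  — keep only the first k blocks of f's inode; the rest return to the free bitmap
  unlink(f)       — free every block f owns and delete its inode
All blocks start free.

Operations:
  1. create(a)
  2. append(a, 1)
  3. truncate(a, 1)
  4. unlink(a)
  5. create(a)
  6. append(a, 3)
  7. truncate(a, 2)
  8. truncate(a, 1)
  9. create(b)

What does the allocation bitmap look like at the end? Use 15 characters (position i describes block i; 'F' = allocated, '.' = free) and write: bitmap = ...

  1. create(a)  ⇒  F..............  {a→[0]}
  2. append(a, 1)  ⇒  FF.............  {a→[0, 1]}
  3. truncate(a, 1)  ⇒  F..............  {a→[0]}
  4. unlink(a)  ⇒  ...............  {}
  5. create(a)  ⇒  F..............  {a→[0]}
  6. append(a, 3)  ⇒  FFFF...........  {a→[0, 1, 2, 3]}
  7. truncate(a, 2)  ⇒  FF.............  {a→[0, 1]}
  8. truncate(a, 1)  ⇒  F..............  {a→[0]}
  9. create(b)  ⇒  FF.............  {a→[0]; b→[1]}

bitmap = FF.............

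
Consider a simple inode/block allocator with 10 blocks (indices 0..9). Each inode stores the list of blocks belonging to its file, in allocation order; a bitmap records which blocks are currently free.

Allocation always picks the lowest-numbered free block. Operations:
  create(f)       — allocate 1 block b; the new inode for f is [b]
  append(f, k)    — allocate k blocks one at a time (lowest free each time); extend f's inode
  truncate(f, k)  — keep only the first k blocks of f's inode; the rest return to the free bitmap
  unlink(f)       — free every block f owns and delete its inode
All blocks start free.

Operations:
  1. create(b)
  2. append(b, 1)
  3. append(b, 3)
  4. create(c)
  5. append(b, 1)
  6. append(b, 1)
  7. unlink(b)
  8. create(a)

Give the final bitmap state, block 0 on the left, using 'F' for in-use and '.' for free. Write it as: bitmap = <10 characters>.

bitmap = F....F....

[1] create(b) — b=0 (map F.........)
[2] append(b, 1) — b=0,1 (map FF........)
[3] append(b, 3) — b=0,1,2,3,4 (map FFFFF.....)
[4] create(c) — b=0,1,2,3,4 c=5 (map FFFFFF....)
[5] append(b, 1) — b=0,1,2,3,4,6 c=5 (map FFFFFFF...)
[6] append(b, 1) — b=0,1,2,3,4,6,7 c=5 (map FFFFFFFF..)
[7] unlink(b) — c=5 (map .....F....)
[8] create(a) — a=0 c=5 (map F....F....)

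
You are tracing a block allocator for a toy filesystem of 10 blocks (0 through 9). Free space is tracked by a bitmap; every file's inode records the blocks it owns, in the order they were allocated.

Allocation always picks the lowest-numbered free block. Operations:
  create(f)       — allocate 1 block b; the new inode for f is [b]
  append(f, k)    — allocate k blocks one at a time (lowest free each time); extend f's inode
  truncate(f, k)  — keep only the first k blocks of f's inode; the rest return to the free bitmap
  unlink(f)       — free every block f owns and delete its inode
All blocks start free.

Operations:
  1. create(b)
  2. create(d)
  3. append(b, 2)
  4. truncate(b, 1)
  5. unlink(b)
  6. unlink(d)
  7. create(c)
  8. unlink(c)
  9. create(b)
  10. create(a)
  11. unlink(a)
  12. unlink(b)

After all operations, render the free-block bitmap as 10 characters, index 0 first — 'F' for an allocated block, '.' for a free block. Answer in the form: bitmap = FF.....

[1] create(b) — b=0 (map F.........)
[2] create(d) — b=0 d=1 (map FF........)
[3] append(b, 2) — b=0,2,3 d=1 (map FFFF......)
[4] truncate(b, 1) — b=0 d=1 (map FF........)
[5] unlink(b) — d=1 (map .F........)
[6] unlink(d) —  (map ..........)
[7] create(c) — c=0 (map F.........)
[8] unlink(c) —  (map ..........)
[9] create(b) — b=0 (map F.........)
[10] create(a) — a=1 b=0 (map FF........)
[11] unlink(a) — b=0 (map F.........)
[12] unlink(b) —  (map ..........)

bitmap = ..........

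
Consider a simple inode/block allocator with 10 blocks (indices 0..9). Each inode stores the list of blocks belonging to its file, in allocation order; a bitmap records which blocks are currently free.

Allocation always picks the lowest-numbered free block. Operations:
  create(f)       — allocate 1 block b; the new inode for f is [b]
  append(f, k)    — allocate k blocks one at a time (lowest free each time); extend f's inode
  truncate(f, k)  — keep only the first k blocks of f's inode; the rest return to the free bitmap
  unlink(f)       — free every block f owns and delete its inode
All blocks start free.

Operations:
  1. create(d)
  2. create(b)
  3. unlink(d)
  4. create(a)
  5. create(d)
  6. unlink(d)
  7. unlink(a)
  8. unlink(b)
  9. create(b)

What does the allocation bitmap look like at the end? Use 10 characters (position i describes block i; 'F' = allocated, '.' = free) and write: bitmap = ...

  1. create(d)  ⇒  F.........  {d→[0]}
  2. create(b)  ⇒  FF........  {b→[1]; d→[0]}
  3. unlink(d)  ⇒  .F........  {b→[1]}
  4. create(a)  ⇒  FF........  {a→[0]; b→[1]}
  5. create(d)  ⇒  FFF.......  {a→[0]; b→[1]; d→[2]}
  6. unlink(d)  ⇒  FF........  {a→[0]; b→[1]}
  7. unlink(a)  ⇒  .F........  {b→[1]}
  8. unlink(b)  ⇒  ..........  {}
  9. create(b)  ⇒  F.........  {b→[0]}

bitmap = F.........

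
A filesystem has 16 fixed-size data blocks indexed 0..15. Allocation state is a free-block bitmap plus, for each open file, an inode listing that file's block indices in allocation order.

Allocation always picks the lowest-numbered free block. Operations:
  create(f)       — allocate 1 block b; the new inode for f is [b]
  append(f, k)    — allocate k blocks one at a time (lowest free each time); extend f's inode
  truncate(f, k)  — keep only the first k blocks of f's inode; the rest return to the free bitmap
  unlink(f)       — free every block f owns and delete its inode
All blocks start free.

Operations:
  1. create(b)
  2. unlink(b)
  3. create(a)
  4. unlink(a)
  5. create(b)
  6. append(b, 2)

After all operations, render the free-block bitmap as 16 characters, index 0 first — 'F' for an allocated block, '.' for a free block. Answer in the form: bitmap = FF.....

bitmap = FFF.............

after create(b) → b:[0]  free=[F...............]
after unlink(b) →   free=[................]
after create(a) → a:[0]  free=[F...............]
after unlink(a) →   free=[................]
after create(b) → b:[0]  free=[F...............]
after append(b, 2) → b:[0, 1, 2]  free=[FFF.............]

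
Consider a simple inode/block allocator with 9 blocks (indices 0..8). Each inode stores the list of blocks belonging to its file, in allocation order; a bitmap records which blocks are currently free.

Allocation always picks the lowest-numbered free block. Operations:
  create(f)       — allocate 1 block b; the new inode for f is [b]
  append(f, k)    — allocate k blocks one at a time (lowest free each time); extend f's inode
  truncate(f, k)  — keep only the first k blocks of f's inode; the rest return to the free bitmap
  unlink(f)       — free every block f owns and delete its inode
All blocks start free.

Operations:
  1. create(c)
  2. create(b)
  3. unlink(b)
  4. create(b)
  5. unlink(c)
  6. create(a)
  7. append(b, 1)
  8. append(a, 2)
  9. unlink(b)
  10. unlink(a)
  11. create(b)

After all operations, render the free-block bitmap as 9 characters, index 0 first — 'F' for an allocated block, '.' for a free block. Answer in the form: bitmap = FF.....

bitmap = F........

[1] create(c) — c=0 (map F........)
[2] create(b) — b=1 c=0 (map FF.......)
[3] unlink(b) — c=0 (map F........)
[4] create(b) — b=1 c=0 (map FF.......)
[5] unlink(c) — b=1 (map .F.......)
[6] create(a) — a=0 b=1 (map FF.......)
[7] append(b, 1) — a=0 b=1,2 (map FFF......)
[8] append(a, 2) — a=0,3,4 b=1,2 (map FFFFF....)
[9] unlink(b) — a=0,3,4 (map F..FF....)
[10] unlink(a) —  (map .........)
[11] create(b) — b=0 (map F........)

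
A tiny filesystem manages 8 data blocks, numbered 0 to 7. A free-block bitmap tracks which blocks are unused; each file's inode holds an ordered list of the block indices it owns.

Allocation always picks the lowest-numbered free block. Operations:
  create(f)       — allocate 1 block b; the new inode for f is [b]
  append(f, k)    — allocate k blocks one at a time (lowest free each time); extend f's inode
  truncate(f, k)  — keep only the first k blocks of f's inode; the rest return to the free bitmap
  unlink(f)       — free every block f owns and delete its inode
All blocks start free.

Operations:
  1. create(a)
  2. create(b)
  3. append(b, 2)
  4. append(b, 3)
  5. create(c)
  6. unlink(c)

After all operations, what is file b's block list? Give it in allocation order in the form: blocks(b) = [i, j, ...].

after create(a) → a:[0]  free=[F.......]
after create(b) → a:[0], b:[1]  free=[FF......]
after append(b, 2) → a:[0], b:[1, 2, 3]  free=[FFFF....]
after append(b, 3) → a:[0], b:[1, 2, 3, 4, 5, 6]  free=[FFFFFFF.]
after create(c) → a:[0], b:[1, 2, 3, 4, 5, 6], c:[7]  free=[FFFFFFFF]
after unlink(c) → a:[0], b:[1, 2, 3, 4, 5, 6]  free=[FFFFFFF.]

blocks(b) = [1, 2, 3, 4, 5, 6]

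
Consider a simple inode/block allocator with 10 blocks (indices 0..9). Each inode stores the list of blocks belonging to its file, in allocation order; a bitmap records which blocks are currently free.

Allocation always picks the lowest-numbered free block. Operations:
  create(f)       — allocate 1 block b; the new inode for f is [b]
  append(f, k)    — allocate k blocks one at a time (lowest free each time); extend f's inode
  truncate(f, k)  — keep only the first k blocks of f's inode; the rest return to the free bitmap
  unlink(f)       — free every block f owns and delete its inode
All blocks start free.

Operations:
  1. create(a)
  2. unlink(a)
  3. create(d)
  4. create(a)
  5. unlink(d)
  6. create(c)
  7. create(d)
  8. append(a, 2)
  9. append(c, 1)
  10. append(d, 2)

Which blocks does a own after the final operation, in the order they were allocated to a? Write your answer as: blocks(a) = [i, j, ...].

[1] create(a) — a=0 (map F.........)
[2] unlink(a) —  (map ..........)
[3] create(d) — d=0 (map F.........)
[4] create(a) — a=1 d=0 (map FF........)
[5] unlink(d) — a=1 (map .F........)
[6] create(c) — a=1 c=0 (map FF........)
[7] create(d) — a=1 c=0 d=2 (map FFF.......)
[8] append(a, 2) — a=1,3,4 c=0 d=2 (map FFFFF.....)
[9] append(c, 1) — a=1,3,4 c=0,5 d=2 (map FFFFFF....)
[10] append(d, 2) — a=1,3,4 c=0,5 d=2,6,7 (map FFFFFFFF..)

blocks(a) = [1, 3, 4]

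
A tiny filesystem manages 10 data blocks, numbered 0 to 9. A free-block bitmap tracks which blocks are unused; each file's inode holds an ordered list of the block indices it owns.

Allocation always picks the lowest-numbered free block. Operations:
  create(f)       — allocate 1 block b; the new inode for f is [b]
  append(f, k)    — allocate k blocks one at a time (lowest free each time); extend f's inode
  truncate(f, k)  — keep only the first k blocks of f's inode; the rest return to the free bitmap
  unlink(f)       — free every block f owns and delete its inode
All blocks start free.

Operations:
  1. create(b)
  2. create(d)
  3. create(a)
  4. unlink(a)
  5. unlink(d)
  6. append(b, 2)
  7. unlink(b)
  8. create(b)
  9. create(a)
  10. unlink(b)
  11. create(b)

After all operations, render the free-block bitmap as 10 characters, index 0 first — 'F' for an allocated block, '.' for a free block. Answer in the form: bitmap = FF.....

  1. create(b)  ⇒  F.........  {b→[0]}
  2. create(d)  ⇒  FF........  {b→[0]; d→[1]}
  3. create(a)  ⇒  FFF.......  {a→[2]; b→[0]; d→[1]}
  4. unlink(a)  ⇒  FF........  {b→[0]; d→[1]}
  5. unlink(d)  ⇒  F.........  {b→[0]}
  6. append(b, 2)  ⇒  FFF.......  {b→[0, 1, 2]}
  7. unlink(b)  ⇒  ..........  {}
  8. create(b)  ⇒  F.........  {b→[0]}
  9. create(a)  ⇒  FF........  {a→[1]; b→[0]}
  10. unlink(b)  ⇒  .F........  {a→[1]}
  11. create(b)  ⇒  FF........  {a→[1]; b→[0]}

bitmap = FF........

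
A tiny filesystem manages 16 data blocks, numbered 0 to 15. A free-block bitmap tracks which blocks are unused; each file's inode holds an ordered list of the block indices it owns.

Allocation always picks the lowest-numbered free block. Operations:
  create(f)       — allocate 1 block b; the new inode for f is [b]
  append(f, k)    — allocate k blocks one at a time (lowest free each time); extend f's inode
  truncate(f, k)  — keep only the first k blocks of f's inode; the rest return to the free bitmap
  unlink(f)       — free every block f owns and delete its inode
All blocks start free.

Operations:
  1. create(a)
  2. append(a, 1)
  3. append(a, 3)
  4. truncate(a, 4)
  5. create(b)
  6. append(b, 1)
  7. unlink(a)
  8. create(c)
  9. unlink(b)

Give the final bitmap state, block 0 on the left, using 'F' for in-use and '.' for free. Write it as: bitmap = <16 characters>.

bitmap = F...............

[1] create(a) — a=0 (map F...............)
[2] append(a, 1) — a=0,1 (map FF..............)
[3] append(a, 3) — a=0,1,2,3,4 (map FFFFF...........)
[4] truncate(a, 4) — a=0,1,2,3 (map FFFF............)
[5] create(b) — a=0,1,2,3 b=4 (map FFFFF...........)
[6] append(b, 1) — a=0,1,2,3 b=4,5 (map FFFFFF..........)
[7] unlink(a) — b=4,5 (map ....FF..........)
[8] create(c) — b=4,5 c=0 (map F...FF..........)
[9] unlink(b) — c=0 (map F...............)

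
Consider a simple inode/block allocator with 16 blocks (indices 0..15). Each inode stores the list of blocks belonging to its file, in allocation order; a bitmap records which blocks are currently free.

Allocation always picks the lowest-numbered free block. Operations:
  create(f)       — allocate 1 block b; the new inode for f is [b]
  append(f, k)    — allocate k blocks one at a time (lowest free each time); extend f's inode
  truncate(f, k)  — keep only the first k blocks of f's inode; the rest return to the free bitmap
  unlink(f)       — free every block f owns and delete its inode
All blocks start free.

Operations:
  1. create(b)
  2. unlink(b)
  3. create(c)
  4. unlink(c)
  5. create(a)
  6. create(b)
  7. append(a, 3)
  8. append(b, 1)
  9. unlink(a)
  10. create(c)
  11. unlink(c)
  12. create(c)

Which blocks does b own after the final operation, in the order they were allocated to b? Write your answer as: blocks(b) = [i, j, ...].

blocks(b) = [1, 5]

[1] create(b) — b=0 (map F...............)
[2] unlink(b) —  (map ................)
[3] create(c) — c=0 (map F...............)
[4] unlink(c) —  (map ................)
[5] create(a) — a=0 (map F...............)
[6] create(b) — a=0 b=1 (map FF..............)
[7] append(a, 3) — a=0,2,3,4 b=1 (map FFFFF...........)
[8] append(b, 1) — a=0,2,3,4 b=1,5 (map FFFFFF..........)
[9] unlink(a) — b=1,5 (map .F...F..........)
[10] create(c) — b=1,5 c=0 (map FF...F..........)
[11] unlink(c) — b=1,5 (map .F...F..........)
[12] create(c) — b=1,5 c=0 (map FF...F..........)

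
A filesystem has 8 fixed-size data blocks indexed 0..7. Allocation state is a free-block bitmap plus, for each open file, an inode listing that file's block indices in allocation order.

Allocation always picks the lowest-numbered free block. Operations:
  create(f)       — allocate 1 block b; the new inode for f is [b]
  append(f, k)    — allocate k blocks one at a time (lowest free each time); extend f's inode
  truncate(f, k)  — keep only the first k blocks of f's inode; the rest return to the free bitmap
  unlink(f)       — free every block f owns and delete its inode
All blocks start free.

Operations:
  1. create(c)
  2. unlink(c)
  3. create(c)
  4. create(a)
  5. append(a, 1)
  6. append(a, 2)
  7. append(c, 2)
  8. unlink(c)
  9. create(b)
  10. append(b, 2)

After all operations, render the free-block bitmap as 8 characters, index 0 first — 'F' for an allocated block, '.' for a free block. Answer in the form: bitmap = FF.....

bitmap = FFFFFFF.

after create(c) → c:[0]  free=[F.......]
after unlink(c) →   free=[........]
after create(c) → c:[0]  free=[F.......]
after create(a) → a:[1], c:[0]  free=[FF......]
after append(a, 1) → a:[1, 2], c:[0]  free=[FFF.....]
after append(a, 2) → a:[1, 2, 3, 4], c:[0]  free=[FFFFF...]
after append(c, 2) → a:[1, 2, 3, 4], c:[0, 5, 6]  free=[FFFFFFF.]
after unlink(c) → a:[1, 2, 3, 4]  free=[.FFFF...]
after create(b) → a:[1, 2, 3, 4], b:[0]  free=[FFFFF...]
after append(b, 2) → a:[1, 2, 3, 4], b:[0, 5, 6]  free=[FFFFFFF.]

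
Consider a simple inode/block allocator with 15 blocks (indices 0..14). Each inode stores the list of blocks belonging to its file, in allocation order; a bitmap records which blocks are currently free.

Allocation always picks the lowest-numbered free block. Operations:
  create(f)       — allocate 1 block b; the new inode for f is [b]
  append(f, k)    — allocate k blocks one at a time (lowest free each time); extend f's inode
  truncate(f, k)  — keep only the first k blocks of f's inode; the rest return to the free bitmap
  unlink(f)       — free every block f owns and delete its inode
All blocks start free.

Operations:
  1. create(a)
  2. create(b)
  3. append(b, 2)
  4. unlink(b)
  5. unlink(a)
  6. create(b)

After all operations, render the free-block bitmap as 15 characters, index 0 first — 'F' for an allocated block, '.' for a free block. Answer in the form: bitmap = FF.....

bitmap = F..............

create(a): bitmap=F.............. | a=[0]
create(b): bitmap=FF............. | a=[0] b=[1]
append(b, 2): bitmap=FFFF........... | a=[0] b=[1, 2, 3]
unlink(b): bitmap=F.............. | a=[0]
unlink(a): bitmap=............... | 
create(b): bitmap=F.............. | b=[0]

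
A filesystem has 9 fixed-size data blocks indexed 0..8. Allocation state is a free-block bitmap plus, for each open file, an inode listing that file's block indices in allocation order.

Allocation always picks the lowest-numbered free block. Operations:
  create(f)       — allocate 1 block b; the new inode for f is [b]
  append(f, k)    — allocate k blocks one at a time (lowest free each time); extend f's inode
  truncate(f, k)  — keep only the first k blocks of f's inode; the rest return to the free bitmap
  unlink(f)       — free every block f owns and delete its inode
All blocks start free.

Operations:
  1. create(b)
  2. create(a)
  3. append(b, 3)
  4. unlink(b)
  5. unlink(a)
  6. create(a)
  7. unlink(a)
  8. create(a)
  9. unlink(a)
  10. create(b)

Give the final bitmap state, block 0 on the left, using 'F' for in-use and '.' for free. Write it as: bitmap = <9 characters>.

bitmap = F........

  1. create(b)  ⇒  F........  {b→[0]}
  2. create(a)  ⇒  FF.......  {a→[1]; b→[0]}
  3. append(b, 3)  ⇒  FFFFF....  {a→[1]; b→[0, 2, 3, 4]}
  4. unlink(b)  ⇒  .F.......  {a→[1]}
  5. unlink(a)  ⇒  .........  {}
  6. create(a)  ⇒  F........  {a→[0]}
  7. unlink(a)  ⇒  .........  {}
  8. create(a)  ⇒  F........  {a→[0]}
  9. unlink(a)  ⇒  .........  {}
  10. create(b)  ⇒  F........  {b→[0]}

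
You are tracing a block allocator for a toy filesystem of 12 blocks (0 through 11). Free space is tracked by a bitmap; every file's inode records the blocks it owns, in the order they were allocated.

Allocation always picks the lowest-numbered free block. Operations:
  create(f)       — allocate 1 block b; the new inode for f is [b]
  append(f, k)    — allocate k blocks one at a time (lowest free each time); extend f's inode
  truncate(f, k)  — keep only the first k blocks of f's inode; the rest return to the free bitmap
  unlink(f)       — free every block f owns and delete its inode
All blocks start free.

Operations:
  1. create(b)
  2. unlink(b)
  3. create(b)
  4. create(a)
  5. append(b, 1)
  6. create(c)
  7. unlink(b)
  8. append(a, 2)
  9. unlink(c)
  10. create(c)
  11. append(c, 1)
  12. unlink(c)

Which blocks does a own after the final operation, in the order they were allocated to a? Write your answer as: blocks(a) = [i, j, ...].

blocks(a) = [1, 0, 2]

create(b): bitmap=F........... | b=[0]
unlink(b): bitmap=............ | 
create(b): bitmap=F........... | b=[0]
create(a): bitmap=FF.......... | a=[1] b=[0]
append(b, 1): bitmap=FFF......... | a=[1] b=[0, 2]
create(c): bitmap=FFFF........ | a=[1] b=[0, 2] c=[3]
unlink(b): bitmap=.F.F........ | a=[1] c=[3]
append(a, 2): bitmap=FFFF........ | a=[1, 0, 2] c=[3]
unlink(c): bitmap=FFF......... | a=[1, 0, 2]
create(c): bitmap=FFFF........ | a=[1, 0, 2] c=[3]
append(c, 1): bitmap=FFFFF....... | a=[1, 0, 2] c=[3, 4]
unlink(c): bitmap=FFF......... | a=[1, 0, 2]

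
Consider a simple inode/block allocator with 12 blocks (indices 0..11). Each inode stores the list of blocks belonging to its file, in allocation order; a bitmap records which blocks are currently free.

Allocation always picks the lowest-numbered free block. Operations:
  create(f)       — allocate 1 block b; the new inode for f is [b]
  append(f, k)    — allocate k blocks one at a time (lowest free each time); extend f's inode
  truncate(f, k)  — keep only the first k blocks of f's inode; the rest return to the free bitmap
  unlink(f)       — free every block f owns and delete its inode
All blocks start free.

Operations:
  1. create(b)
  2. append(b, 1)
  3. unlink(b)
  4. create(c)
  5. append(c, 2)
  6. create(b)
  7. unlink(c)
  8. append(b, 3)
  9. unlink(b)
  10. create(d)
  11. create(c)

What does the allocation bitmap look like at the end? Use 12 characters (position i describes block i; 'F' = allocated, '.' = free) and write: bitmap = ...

bitmap = FF..........

  1. create(b)  ⇒  F...........  {b→[0]}
  2. append(b, 1)  ⇒  FF..........  {b→[0, 1]}
  3. unlink(b)  ⇒  ............  {}
  4. create(c)  ⇒  F...........  {c→[0]}
  5. append(c, 2)  ⇒  FFF.........  {c→[0, 1, 2]}
  6. create(b)  ⇒  FFFF........  {b→[3]; c→[0, 1, 2]}
  7. unlink(c)  ⇒  ...F........  {b→[3]}
  8. append(b, 3)  ⇒  FFFF........  {b→[3, 0, 1, 2]}
  9. unlink(b)  ⇒  ............  {}
  10. create(d)  ⇒  F...........  {d→[0]}
  11. create(c)  ⇒  FF..........  {c→[1]; d→[0]}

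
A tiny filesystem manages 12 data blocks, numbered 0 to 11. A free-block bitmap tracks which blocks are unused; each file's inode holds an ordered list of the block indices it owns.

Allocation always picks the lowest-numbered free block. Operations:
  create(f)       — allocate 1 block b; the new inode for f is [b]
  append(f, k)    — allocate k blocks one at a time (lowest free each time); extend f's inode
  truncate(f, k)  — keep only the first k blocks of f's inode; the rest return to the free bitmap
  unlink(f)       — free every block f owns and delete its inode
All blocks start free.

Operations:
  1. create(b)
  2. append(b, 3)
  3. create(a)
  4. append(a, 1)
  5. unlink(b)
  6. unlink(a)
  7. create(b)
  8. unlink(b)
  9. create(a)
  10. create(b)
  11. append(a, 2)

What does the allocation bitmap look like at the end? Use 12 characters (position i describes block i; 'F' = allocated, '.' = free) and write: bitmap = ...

bitmap = FFFF........

[1] create(b) — b=0 (map F...........)
[2] append(b, 3) — b=0,1,2,3 (map FFFF........)
[3] create(a) — a=4 b=0,1,2,3 (map FFFFF.......)
[4] append(a, 1) — a=4,5 b=0,1,2,3 (map FFFFFF......)
[5] unlink(b) — a=4,5 (map ....FF......)
[6] unlink(a) —  (map ............)
[7] create(b) — b=0 (map F...........)
[8] unlink(b) —  (map ............)
[9] create(a) — a=0 (map F...........)
[10] create(b) — a=0 b=1 (map FF..........)
[11] append(a, 2) — a=0,2,3 b=1 (map FFFF........)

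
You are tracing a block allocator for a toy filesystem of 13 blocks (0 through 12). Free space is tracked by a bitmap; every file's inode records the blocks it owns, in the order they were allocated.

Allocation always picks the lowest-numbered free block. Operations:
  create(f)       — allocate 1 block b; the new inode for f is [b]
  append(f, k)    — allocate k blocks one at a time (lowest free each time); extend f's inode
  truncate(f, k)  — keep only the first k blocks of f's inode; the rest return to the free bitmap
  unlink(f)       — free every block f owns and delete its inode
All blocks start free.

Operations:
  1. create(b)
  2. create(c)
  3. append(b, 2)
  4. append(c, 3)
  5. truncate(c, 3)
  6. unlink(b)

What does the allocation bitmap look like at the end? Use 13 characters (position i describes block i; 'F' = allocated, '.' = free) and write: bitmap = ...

bitmap = .F..FF.......

[1] create(b) — b=0 (map F............)
[2] create(c) — b=0 c=1 (map FF...........)
[3] append(b, 2) — b=0,2,3 c=1 (map FFFF.........)
[4] append(c, 3) — b=0,2,3 c=1,4,5,6 (map FFFFFFF......)
[5] truncate(c, 3) — b=0,2,3 c=1,4,5 (map FFFFFF.......)
[6] unlink(b) — c=1,4,5 (map .F..FF.......)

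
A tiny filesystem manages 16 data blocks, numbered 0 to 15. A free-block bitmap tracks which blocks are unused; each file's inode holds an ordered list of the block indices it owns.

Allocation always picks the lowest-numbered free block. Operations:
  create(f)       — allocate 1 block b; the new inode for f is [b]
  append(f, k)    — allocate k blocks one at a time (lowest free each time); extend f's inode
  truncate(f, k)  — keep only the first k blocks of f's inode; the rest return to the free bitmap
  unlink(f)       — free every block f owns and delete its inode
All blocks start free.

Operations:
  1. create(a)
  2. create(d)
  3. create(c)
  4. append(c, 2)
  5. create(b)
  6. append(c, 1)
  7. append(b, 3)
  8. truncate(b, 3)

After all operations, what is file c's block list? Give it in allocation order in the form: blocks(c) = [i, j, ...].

after create(a) → a:[0]  free=[F...............]
after create(d) → a:[0], d:[1]  free=[FF..............]
after create(c) → a:[0], c:[2], d:[1]  free=[FFF.............]
after append(c, 2) → a:[0], c:[2, 3, 4], d:[1]  free=[FFFFF...........]
after create(b) → a:[0], b:[5], c:[2, 3, 4], d:[1]  free=[FFFFFF..........]
after append(c, 1) → a:[0], b:[5], c:[2, 3, 4, 6], d:[1]  free=[FFFFFFF.........]
after append(b, 3) → a:[0], b:[5, 7, 8, 9], c:[2, 3, 4, 6], d:[1]  free=[FFFFFFFFFF......]
after truncate(b, 3) → a:[0], b:[5, 7, 8], c:[2, 3, 4, 6], d:[1]  free=[FFFFFFFFF.......]

blocks(c) = [2, 3, 4, 6]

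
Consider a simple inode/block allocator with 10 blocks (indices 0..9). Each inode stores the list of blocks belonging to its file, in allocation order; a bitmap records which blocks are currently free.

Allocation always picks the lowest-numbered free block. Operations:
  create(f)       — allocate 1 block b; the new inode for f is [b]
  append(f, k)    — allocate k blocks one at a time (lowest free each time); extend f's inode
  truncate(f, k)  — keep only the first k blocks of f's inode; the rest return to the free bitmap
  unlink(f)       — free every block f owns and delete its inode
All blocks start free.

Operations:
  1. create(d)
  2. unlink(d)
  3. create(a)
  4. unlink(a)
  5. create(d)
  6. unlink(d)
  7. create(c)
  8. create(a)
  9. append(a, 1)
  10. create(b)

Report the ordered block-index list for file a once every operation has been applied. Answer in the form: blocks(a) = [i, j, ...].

[1] create(d) — d=0 (map F.........)
[2] unlink(d) —  (map ..........)
[3] create(a) — a=0 (map F.........)
[4] unlink(a) —  (map ..........)
[5] create(d) — d=0 (map F.........)
[6] unlink(d) —  (map ..........)
[7] create(c) — c=0 (map F.........)
[8] create(a) — a=1 c=0 (map FF........)
[9] append(a, 1) — a=1,2 c=0 (map FFF.......)
[10] create(b) — a=1,2 b=3 c=0 (map FFFF......)

blocks(a) = [1, 2]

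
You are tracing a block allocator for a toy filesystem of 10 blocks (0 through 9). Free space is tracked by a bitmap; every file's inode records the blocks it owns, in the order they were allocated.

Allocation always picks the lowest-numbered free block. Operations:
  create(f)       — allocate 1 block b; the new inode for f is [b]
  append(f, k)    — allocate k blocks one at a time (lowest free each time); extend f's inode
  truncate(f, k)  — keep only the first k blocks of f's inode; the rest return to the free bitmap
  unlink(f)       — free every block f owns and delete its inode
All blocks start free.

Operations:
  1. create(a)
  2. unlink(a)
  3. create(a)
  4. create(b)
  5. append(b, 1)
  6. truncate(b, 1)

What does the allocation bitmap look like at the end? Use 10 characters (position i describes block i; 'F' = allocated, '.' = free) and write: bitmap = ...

after create(a) → a:[0]  free=[F.........]
after unlink(a) →   free=[..........]
after create(a) → a:[0]  free=[F.........]
after create(b) → a:[0], b:[1]  free=[FF........]
after append(b, 1) → a:[0], b:[1, 2]  free=[FFF.......]
after truncate(b, 1) → a:[0], b:[1]  free=[FF........]

bitmap = FF........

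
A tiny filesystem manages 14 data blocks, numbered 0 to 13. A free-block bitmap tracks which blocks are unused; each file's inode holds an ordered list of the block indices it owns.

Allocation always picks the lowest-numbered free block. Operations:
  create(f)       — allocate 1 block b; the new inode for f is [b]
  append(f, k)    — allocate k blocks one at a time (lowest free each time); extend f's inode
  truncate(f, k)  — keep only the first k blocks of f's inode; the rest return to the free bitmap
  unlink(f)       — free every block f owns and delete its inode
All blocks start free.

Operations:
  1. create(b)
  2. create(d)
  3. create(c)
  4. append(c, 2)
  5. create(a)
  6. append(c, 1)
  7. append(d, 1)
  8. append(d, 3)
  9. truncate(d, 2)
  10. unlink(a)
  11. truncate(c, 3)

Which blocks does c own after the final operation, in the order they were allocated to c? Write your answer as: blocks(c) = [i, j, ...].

[1] create(b) — b=0 (map F.............)
[2] create(d) — b=0 d=1 (map FF............)
[3] create(c) — b=0 c=2 d=1 (map FFF...........)
[4] append(c, 2) — b=0 c=2,3,4 d=1 (map FFFFF.........)
[5] create(a) — a=5 b=0 c=2,3,4 d=1 (map FFFFFF........)
[6] append(c, 1) — a=5 b=0 c=2,3,4,6 d=1 (map FFFFFFF.......)
[7] append(d, 1) — a=5 b=0 c=2,3,4,6 d=1,7 (map FFFFFFFF......)
[8] append(d, 3) — a=5 b=0 c=2,3,4,6 d=1,7,8,9,10 (map FFFFFFFFFFF...)
[9] truncate(d, 2) — a=5 b=0 c=2,3,4,6 d=1,7 (map FFFFFFFF......)
[10] unlink(a) — b=0 c=2,3,4,6 d=1,7 (map FFFFF.FF......)
[11] truncate(c, 3) — b=0 c=2,3,4 d=1,7 (map FFFFF..F......)

blocks(c) = [2, 3, 4]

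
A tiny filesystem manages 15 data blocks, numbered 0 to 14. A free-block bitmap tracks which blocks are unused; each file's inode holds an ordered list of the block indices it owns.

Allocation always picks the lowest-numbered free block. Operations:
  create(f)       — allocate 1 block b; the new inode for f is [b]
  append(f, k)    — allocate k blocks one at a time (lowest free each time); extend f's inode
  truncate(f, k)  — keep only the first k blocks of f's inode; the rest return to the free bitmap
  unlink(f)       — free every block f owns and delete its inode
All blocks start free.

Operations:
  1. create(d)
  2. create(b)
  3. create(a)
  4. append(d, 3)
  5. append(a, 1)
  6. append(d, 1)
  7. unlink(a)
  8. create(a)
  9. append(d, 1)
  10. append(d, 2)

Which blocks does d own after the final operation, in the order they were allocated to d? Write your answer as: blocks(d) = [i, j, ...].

  1. create(d)  ⇒  F..............  {d→[0]}
  2. create(b)  ⇒  FF.............  {b→[1]; d→[0]}
  3. create(a)  ⇒  FFF............  {a→[2]; b→[1]; d→[0]}
  4. append(d, 3)  ⇒  FFFFFF.........  {a→[2]; b→[1]; d→[0, 3, 4, 5]}
  5. append(a, 1)  ⇒  FFFFFFF........  {a→[2, 6]; b→[1]; d→[0, 3, 4, 5]}
  6. append(d, 1)  ⇒  FFFFFFFF.......  {a→[2, 6]; b→[1]; d→[0, 3, 4, 5, 7]}
  7. unlink(a)  ⇒  FF.FFF.F.......  {b→[1]; d→[0, 3, 4, 5, 7]}
  8. create(a)  ⇒  FFFFFF.F.......  {a→[2]; b→[1]; d→[0, 3, 4, 5, 7]}
  9. append(d, 1)  ⇒  FFFFFFFF.......  {a→[2]; b→[1]; d→[0, 3, 4, 5, 7, 6]}
  10. append(d, 2)  ⇒  FFFFFFFFFF.....  {a→[2]; b→[1]; d→[0, 3, 4, 5, 7, 6, 8, 9]}

blocks(d) = [0, 3, 4, 5, 7, 6, 8, 9]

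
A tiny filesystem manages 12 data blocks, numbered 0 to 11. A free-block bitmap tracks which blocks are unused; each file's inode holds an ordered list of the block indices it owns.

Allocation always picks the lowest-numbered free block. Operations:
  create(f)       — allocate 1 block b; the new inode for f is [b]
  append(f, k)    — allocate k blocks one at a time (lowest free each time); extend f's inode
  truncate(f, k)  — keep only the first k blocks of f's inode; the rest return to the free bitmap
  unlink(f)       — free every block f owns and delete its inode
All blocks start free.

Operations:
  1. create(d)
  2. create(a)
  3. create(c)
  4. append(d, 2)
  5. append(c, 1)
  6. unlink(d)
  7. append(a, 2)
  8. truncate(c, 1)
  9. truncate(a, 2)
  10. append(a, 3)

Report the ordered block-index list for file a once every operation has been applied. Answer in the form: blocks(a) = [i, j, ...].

[1] create(d) — d=0 (map F...........)
[2] create(a) — a=1 d=0 (map FF..........)
[3] create(c) — a=1 c=2 d=0 (map FFF.........)
[4] append(d, 2) — a=1 c=2 d=0,3,4 (map FFFFF.......)
[5] append(c, 1) — a=1 c=2,5 d=0,3,4 (map FFFFFF......)
[6] unlink(d) — a=1 c=2,5 (map .FF..F......)
[7] append(a, 2) — a=1,0,3 c=2,5 (map FFFF.F......)
[8] truncate(c, 1) — a=1,0,3 c=2 (map FFFF........)
[9] truncate(a, 2) — a=1,0 c=2 (map FFF.........)
[10] append(a, 3) — a=1,0,3,4,5 c=2 (map FFFFFF......)

blocks(a) = [1, 0, 3, 4, 5]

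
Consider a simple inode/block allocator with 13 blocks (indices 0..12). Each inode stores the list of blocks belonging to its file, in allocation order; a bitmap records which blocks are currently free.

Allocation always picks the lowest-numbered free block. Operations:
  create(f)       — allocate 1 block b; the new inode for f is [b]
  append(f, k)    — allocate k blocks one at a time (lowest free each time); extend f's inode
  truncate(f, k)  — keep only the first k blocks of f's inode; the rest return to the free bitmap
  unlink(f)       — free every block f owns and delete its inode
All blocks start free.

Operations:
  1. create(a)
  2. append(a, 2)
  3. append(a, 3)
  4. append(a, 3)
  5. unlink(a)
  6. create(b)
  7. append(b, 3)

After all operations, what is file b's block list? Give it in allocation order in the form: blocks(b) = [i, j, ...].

create(a): bitmap=F............ | a=[0]
append(a, 2): bitmap=FFF.......... | a=[0, 1, 2]
append(a, 3): bitmap=FFFFFF....... | a=[0, 1, 2, 3, 4, 5]
append(a, 3): bitmap=FFFFFFFFF.... | a=[0, 1, 2, 3, 4, 5, 6, 7, 8]
unlink(a): bitmap=............. | 
create(b): bitmap=F............ | b=[0]
append(b, 3): bitmap=FFFF......... | b=[0, 1, 2, 3]

blocks(b) = [0, 1, 2, 3]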